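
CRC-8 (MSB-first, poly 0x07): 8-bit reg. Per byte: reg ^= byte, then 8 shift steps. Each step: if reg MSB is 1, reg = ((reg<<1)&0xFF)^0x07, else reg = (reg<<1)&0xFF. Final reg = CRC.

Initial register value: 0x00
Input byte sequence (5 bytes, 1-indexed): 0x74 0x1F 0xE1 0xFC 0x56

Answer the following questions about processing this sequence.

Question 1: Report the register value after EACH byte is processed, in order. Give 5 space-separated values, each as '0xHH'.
0x4B 0xAB 0xF1 0x23 0x4C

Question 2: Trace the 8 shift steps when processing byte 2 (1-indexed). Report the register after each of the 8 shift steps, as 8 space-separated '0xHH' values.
Answer: 0xA8 0x57 0xAE 0x5B 0xB6 0x6B 0xD6 0xAB

Derivation:
After byte 1 (0x74): reg=0x4B
Register before byte 2: 0x4B
After XOR with byte 0x1F: 0x54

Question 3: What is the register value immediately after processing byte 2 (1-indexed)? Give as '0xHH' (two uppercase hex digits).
Answer: 0xAB

Derivation:
After byte 1 (0x74): reg=0x4B
After byte 2 (0x1F): reg=0xAB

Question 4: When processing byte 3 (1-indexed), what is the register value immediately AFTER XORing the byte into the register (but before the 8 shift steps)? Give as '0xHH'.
Register before byte 3: 0xAB
Byte 3: 0xE1
0xAB XOR 0xE1 = 0x4A

Answer: 0x4A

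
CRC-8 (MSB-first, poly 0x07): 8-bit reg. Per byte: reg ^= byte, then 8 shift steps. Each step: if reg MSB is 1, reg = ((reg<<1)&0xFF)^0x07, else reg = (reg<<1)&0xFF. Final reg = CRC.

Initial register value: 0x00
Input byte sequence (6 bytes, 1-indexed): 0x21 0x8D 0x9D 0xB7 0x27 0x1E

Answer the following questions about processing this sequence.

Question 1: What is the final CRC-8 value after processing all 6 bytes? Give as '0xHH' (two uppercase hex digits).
Answer: 0xBA

Derivation:
After byte 1 (0x21): reg=0xE7
After byte 2 (0x8D): reg=0x11
After byte 3 (0x9D): reg=0xAD
After byte 4 (0xB7): reg=0x46
After byte 5 (0x27): reg=0x20
After byte 6 (0x1E): reg=0xBA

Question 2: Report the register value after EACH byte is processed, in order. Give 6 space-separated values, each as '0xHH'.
0xE7 0x11 0xAD 0x46 0x20 0xBA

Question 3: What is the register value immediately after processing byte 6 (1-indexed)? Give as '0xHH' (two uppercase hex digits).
After byte 1 (0x21): reg=0xE7
After byte 2 (0x8D): reg=0x11
After byte 3 (0x9D): reg=0xAD
After byte 4 (0xB7): reg=0x46
After byte 5 (0x27): reg=0x20
After byte 6 (0x1E): reg=0xBA

Answer: 0xBA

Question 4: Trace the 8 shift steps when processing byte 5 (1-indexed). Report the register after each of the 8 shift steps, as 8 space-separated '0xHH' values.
Answer: 0xC2 0x83 0x01 0x02 0x04 0x08 0x10 0x20

Derivation:
After byte 1 (0x21): reg=0xE7
After byte 2 (0x8D): reg=0x11
After byte 3 (0x9D): reg=0xAD
After byte 4 (0xB7): reg=0x46
Register before byte 5: 0x46
After XOR with byte 0x27: 0x61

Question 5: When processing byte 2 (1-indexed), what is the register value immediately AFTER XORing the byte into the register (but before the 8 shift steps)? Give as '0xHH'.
Answer: 0x6A

Derivation:
Register before byte 2: 0xE7
Byte 2: 0x8D
0xE7 XOR 0x8D = 0x6A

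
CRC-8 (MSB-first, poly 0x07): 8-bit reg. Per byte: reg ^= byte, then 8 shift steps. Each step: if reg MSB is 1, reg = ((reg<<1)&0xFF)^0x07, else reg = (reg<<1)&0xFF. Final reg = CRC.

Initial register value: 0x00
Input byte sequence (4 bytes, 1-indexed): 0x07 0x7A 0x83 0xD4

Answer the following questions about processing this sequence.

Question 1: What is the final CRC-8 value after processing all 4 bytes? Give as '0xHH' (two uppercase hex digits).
After byte 1 (0x07): reg=0x15
After byte 2 (0x7A): reg=0x0A
After byte 3 (0x83): reg=0xB6
After byte 4 (0xD4): reg=0x29

Answer: 0x29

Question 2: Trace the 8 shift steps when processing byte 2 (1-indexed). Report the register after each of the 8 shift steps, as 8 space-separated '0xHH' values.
After byte 1 (0x07): reg=0x15
Register before byte 2: 0x15
After XOR with byte 0x7A: 0x6F

Answer: 0xDE 0xBB 0x71 0xE2 0xC3 0x81 0x05 0x0A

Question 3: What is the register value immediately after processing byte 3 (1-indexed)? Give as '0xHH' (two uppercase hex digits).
Answer: 0xB6

Derivation:
After byte 1 (0x07): reg=0x15
After byte 2 (0x7A): reg=0x0A
After byte 3 (0x83): reg=0xB6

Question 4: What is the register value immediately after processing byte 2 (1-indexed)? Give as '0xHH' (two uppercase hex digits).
After byte 1 (0x07): reg=0x15
After byte 2 (0x7A): reg=0x0A

Answer: 0x0A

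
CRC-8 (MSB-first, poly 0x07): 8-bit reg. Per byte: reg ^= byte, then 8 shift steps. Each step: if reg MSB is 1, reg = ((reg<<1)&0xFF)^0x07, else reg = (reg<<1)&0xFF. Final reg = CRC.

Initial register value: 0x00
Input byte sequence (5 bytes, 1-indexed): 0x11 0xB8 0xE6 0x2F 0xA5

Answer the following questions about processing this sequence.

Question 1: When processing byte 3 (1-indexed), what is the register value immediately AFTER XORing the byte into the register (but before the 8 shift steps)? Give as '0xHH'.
Register before byte 3: 0x63
Byte 3: 0xE6
0x63 XOR 0xE6 = 0x85

Answer: 0x85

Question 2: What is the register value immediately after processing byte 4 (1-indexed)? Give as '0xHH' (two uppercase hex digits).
Answer: 0x3A

Derivation:
After byte 1 (0x11): reg=0x77
After byte 2 (0xB8): reg=0x63
After byte 3 (0xE6): reg=0x92
After byte 4 (0x2F): reg=0x3A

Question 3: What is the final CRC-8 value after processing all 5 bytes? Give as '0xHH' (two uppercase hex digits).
After byte 1 (0x11): reg=0x77
After byte 2 (0xB8): reg=0x63
After byte 3 (0xE6): reg=0x92
After byte 4 (0x2F): reg=0x3A
After byte 5 (0xA5): reg=0xD4

Answer: 0xD4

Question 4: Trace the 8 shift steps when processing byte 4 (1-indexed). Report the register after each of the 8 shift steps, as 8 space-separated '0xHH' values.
After byte 1 (0x11): reg=0x77
After byte 2 (0xB8): reg=0x63
After byte 3 (0xE6): reg=0x92
Register before byte 4: 0x92
After XOR with byte 0x2F: 0xBD

Answer: 0x7D 0xFA 0xF3 0xE1 0xC5 0x8D 0x1D 0x3A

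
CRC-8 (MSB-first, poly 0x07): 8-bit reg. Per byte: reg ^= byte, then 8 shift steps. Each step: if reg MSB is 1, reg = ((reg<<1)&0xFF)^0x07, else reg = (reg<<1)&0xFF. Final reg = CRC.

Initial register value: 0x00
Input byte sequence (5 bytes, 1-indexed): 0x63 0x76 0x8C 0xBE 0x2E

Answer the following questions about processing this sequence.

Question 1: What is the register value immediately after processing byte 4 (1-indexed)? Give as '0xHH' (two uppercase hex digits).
After byte 1 (0x63): reg=0x2E
After byte 2 (0x76): reg=0x8F
After byte 3 (0x8C): reg=0x09
After byte 4 (0xBE): reg=0x0C

Answer: 0x0C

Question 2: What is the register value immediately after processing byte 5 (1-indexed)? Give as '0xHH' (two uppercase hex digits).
After byte 1 (0x63): reg=0x2E
After byte 2 (0x76): reg=0x8F
After byte 3 (0x8C): reg=0x09
After byte 4 (0xBE): reg=0x0C
After byte 5 (0x2E): reg=0xEE

Answer: 0xEE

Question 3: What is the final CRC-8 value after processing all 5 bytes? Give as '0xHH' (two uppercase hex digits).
Answer: 0xEE

Derivation:
After byte 1 (0x63): reg=0x2E
After byte 2 (0x76): reg=0x8F
After byte 3 (0x8C): reg=0x09
After byte 4 (0xBE): reg=0x0C
After byte 5 (0x2E): reg=0xEE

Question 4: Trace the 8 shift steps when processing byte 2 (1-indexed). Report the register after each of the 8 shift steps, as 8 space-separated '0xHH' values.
After byte 1 (0x63): reg=0x2E
Register before byte 2: 0x2E
After XOR with byte 0x76: 0x58

Answer: 0xB0 0x67 0xCE 0x9B 0x31 0x62 0xC4 0x8F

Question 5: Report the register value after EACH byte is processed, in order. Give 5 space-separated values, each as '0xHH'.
0x2E 0x8F 0x09 0x0C 0xEE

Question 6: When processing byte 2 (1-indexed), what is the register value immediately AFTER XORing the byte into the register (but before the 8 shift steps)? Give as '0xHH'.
Answer: 0x58

Derivation:
Register before byte 2: 0x2E
Byte 2: 0x76
0x2E XOR 0x76 = 0x58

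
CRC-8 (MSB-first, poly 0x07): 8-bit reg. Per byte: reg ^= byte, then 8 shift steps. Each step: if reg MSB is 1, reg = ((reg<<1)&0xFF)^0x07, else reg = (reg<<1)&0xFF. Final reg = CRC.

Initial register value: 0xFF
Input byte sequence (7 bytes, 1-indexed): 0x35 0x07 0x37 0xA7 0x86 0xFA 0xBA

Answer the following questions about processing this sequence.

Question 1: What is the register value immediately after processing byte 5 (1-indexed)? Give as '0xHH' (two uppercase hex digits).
After byte 1 (0x35): reg=0x78
After byte 2 (0x07): reg=0x7A
After byte 3 (0x37): reg=0xE4
After byte 4 (0xA7): reg=0xCE
After byte 5 (0x86): reg=0xFF

Answer: 0xFF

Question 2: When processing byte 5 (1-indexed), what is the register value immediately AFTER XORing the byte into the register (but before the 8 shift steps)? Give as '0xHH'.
Answer: 0x48

Derivation:
Register before byte 5: 0xCE
Byte 5: 0x86
0xCE XOR 0x86 = 0x48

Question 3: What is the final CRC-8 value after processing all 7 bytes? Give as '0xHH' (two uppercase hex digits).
After byte 1 (0x35): reg=0x78
After byte 2 (0x07): reg=0x7A
After byte 3 (0x37): reg=0xE4
After byte 4 (0xA7): reg=0xCE
After byte 5 (0x86): reg=0xFF
After byte 6 (0xFA): reg=0x1B
After byte 7 (0xBA): reg=0x6E

Answer: 0x6E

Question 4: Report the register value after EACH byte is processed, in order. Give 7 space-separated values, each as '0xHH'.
0x78 0x7A 0xE4 0xCE 0xFF 0x1B 0x6E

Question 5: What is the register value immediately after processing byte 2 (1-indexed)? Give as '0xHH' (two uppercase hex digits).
After byte 1 (0x35): reg=0x78
After byte 2 (0x07): reg=0x7A

Answer: 0x7A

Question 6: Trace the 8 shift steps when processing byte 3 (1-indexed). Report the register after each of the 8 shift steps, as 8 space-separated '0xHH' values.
After byte 1 (0x35): reg=0x78
After byte 2 (0x07): reg=0x7A
Register before byte 3: 0x7A
After XOR with byte 0x37: 0x4D

Answer: 0x9A 0x33 0x66 0xCC 0x9F 0x39 0x72 0xE4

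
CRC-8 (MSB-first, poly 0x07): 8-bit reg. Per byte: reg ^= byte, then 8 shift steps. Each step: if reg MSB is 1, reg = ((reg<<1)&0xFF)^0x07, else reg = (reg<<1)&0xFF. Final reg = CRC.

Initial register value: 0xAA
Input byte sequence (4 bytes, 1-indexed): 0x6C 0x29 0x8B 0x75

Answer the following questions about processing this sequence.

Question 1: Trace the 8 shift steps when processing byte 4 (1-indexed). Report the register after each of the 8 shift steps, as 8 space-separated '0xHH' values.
After byte 1 (0x6C): reg=0x5C
After byte 2 (0x29): reg=0x4C
After byte 3 (0x8B): reg=0x5B
Register before byte 4: 0x5B
After XOR with byte 0x75: 0x2E

Answer: 0x5C 0xB8 0x77 0xEE 0xDB 0xB1 0x65 0xCA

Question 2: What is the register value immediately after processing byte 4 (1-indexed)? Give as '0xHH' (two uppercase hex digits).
After byte 1 (0x6C): reg=0x5C
After byte 2 (0x29): reg=0x4C
After byte 3 (0x8B): reg=0x5B
After byte 4 (0x75): reg=0xCA

Answer: 0xCA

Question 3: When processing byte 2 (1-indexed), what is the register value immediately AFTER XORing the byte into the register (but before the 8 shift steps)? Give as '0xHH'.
Answer: 0x75

Derivation:
Register before byte 2: 0x5C
Byte 2: 0x29
0x5C XOR 0x29 = 0x75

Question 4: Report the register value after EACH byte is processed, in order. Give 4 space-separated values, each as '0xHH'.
0x5C 0x4C 0x5B 0xCA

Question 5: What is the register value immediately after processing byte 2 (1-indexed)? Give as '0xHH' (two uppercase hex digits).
After byte 1 (0x6C): reg=0x5C
After byte 2 (0x29): reg=0x4C

Answer: 0x4C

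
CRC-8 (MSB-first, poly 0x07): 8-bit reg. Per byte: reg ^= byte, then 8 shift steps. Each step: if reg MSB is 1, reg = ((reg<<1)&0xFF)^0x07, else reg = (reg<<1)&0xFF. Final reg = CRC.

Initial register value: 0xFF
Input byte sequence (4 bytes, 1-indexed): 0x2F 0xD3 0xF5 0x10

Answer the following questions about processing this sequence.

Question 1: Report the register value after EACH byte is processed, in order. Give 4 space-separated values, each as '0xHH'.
0x3E 0x8D 0x6F 0x7A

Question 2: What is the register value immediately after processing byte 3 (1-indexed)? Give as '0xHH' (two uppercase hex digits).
Answer: 0x6F

Derivation:
After byte 1 (0x2F): reg=0x3E
After byte 2 (0xD3): reg=0x8D
After byte 3 (0xF5): reg=0x6F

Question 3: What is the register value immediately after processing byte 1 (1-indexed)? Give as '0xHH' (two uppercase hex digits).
Answer: 0x3E

Derivation:
After byte 1 (0x2F): reg=0x3E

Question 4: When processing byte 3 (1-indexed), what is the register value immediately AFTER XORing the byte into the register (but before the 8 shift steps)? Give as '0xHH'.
Register before byte 3: 0x8D
Byte 3: 0xF5
0x8D XOR 0xF5 = 0x78

Answer: 0x78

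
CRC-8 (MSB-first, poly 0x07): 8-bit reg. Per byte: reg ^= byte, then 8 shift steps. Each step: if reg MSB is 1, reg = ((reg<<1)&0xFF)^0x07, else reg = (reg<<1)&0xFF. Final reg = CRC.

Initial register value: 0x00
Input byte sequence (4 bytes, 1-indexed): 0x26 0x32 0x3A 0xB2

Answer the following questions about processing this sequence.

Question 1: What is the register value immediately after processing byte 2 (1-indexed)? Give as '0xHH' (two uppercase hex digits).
After byte 1 (0x26): reg=0xF2
After byte 2 (0x32): reg=0x4E

Answer: 0x4E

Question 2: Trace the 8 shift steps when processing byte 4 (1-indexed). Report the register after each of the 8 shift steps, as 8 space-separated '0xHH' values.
After byte 1 (0x26): reg=0xF2
After byte 2 (0x32): reg=0x4E
After byte 3 (0x3A): reg=0x4B
Register before byte 4: 0x4B
After XOR with byte 0xB2: 0xF9

Answer: 0xF5 0xED 0xDD 0xBD 0x7D 0xFA 0xF3 0xE1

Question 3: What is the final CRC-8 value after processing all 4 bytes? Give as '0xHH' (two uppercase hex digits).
After byte 1 (0x26): reg=0xF2
After byte 2 (0x32): reg=0x4E
After byte 3 (0x3A): reg=0x4B
After byte 4 (0xB2): reg=0xE1

Answer: 0xE1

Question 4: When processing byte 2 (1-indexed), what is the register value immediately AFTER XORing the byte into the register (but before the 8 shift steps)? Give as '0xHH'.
Answer: 0xC0

Derivation:
Register before byte 2: 0xF2
Byte 2: 0x32
0xF2 XOR 0x32 = 0xC0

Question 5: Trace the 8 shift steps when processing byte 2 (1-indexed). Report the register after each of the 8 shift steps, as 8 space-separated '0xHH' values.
After byte 1 (0x26): reg=0xF2
Register before byte 2: 0xF2
After XOR with byte 0x32: 0xC0

Answer: 0x87 0x09 0x12 0x24 0x48 0x90 0x27 0x4E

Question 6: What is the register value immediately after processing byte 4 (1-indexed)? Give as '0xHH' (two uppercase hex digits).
After byte 1 (0x26): reg=0xF2
After byte 2 (0x32): reg=0x4E
After byte 3 (0x3A): reg=0x4B
After byte 4 (0xB2): reg=0xE1

Answer: 0xE1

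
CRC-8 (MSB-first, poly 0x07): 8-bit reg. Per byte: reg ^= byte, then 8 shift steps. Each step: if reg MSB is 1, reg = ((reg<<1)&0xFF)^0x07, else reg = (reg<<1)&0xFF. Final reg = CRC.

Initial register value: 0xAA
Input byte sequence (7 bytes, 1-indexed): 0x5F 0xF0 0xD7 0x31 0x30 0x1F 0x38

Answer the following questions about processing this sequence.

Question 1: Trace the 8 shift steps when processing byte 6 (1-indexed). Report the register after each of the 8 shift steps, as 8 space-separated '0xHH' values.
After byte 1 (0x5F): reg=0xC5
After byte 2 (0xF0): reg=0x8B
After byte 3 (0xD7): reg=0x93
After byte 4 (0x31): reg=0x67
After byte 5 (0x30): reg=0xA2
Register before byte 6: 0xA2
After XOR with byte 0x1F: 0xBD

Answer: 0x7D 0xFA 0xF3 0xE1 0xC5 0x8D 0x1D 0x3A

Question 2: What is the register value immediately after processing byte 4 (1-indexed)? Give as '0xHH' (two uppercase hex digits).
Answer: 0x67

Derivation:
After byte 1 (0x5F): reg=0xC5
After byte 2 (0xF0): reg=0x8B
After byte 3 (0xD7): reg=0x93
After byte 4 (0x31): reg=0x67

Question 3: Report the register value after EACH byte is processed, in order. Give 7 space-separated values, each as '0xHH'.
0xC5 0x8B 0x93 0x67 0xA2 0x3A 0x0E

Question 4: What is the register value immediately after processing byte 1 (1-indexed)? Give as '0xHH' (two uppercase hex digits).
After byte 1 (0x5F): reg=0xC5

Answer: 0xC5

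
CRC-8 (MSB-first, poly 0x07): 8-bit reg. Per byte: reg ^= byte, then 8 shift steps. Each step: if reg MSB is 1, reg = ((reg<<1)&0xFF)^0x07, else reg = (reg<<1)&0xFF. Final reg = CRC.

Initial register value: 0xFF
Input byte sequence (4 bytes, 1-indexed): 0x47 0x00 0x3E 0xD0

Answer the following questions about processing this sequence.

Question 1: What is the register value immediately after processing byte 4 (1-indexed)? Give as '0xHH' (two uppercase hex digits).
After byte 1 (0x47): reg=0x21
After byte 2 (0x00): reg=0xE7
After byte 3 (0x3E): reg=0x01
After byte 4 (0xD0): reg=0x39

Answer: 0x39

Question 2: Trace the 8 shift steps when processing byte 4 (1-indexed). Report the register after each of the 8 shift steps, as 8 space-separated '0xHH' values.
Answer: 0xA5 0x4D 0x9A 0x33 0x66 0xCC 0x9F 0x39

Derivation:
After byte 1 (0x47): reg=0x21
After byte 2 (0x00): reg=0xE7
After byte 3 (0x3E): reg=0x01
Register before byte 4: 0x01
After XOR with byte 0xD0: 0xD1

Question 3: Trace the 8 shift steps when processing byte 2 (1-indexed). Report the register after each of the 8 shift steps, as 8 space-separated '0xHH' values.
Answer: 0x42 0x84 0x0F 0x1E 0x3C 0x78 0xF0 0xE7

Derivation:
After byte 1 (0x47): reg=0x21
Register before byte 2: 0x21
After XOR with byte 0x00: 0x21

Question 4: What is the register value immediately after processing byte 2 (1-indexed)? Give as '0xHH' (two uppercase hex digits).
Answer: 0xE7

Derivation:
After byte 1 (0x47): reg=0x21
After byte 2 (0x00): reg=0xE7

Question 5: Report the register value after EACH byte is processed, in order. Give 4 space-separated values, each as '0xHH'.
0x21 0xE7 0x01 0x39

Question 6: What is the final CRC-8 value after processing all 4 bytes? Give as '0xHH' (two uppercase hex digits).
After byte 1 (0x47): reg=0x21
After byte 2 (0x00): reg=0xE7
After byte 3 (0x3E): reg=0x01
After byte 4 (0xD0): reg=0x39

Answer: 0x39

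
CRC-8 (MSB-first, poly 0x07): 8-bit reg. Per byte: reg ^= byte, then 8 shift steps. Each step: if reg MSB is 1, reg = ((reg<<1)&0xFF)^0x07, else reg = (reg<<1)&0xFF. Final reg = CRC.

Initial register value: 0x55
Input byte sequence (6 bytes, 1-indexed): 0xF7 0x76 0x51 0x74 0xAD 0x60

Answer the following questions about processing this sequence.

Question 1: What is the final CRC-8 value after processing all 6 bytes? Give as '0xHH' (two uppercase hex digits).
Answer: 0xA0

Derivation:
After byte 1 (0xF7): reg=0x67
After byte 2 (0x76): reg=0x77
After byte 3 (0x51): reg=0xF2
After byte 4 (0x74): reg=0x9B
After byte 5 (0xAD): reg=0x82
After byte 6 (0x60): reg=0xA0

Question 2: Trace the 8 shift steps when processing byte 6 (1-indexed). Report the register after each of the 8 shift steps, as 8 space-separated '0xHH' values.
Answer: 0xC3 0x81 0x05 0x0A 0x14 0x28 0x50 0xA0

Derivation:
After byte 1 (0xF7): reg=0x67
After byte 2 (0x76): reg=0x77
After byte 3 (0x51): reg=0xF2
After byte 4 (0x74): reg=0x9B
After byte 5 (0xAD): reg=0x82
Register before byte 6: 0x82
After XOR with byte 0x60: 0xE2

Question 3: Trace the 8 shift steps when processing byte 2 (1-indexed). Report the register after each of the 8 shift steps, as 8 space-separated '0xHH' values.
After byte 1 (0xF7): reg=0x67
Register before byte 2: 0x67
After XOR with byte 0x76: 0x11

Answer: 0x22 0x44 0x88 0x17 0x2E 0x5C 0xB8 0x77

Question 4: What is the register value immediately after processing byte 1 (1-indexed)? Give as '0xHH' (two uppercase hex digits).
After byte 1 (0xF7): reg=0x67

Answer: 0x67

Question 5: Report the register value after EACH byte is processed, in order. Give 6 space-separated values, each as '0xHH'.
0x67 0x77 0xF2 0x9B 0x82 0xA0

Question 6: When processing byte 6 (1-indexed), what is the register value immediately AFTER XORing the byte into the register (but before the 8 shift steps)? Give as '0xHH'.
Answer: 0xE2

Derivation:
Register before byte 6: 0x82
Byte 6: 0x60
0x82 XOR 0x60 = 0xE2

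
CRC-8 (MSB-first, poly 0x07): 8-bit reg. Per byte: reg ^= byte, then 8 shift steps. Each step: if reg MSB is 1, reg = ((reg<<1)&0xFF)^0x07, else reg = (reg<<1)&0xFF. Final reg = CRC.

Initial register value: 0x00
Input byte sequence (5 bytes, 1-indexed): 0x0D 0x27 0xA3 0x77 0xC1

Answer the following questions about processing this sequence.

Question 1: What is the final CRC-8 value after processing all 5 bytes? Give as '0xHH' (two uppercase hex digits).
Answer: 0x2D

Derivation:
After byte 1 (0x0D): reg=0x23
After byte 2 (0x27): reg=0x1C
After byte 3 (0xA3): reg=0x34
After byte 4 (0x77): reg=0xCE
After byte 5 (0xC1): reg=0x2D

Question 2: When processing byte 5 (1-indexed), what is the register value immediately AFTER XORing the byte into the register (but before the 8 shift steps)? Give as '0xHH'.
Answer: 0x0F

Derivation:
Register before byte 5: 0xCE
Byte 5: 0xC1
0xCE XOR 0xC1 = 0x0F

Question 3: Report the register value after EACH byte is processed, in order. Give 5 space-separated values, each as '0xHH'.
0x23 0x1C 0x34 0xCE 0x2D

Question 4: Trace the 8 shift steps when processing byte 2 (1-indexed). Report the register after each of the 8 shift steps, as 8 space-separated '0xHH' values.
Answer: 0x08 0x10 0x20 0x40 0x80 0x07 0x0E 0x1C

Derivation:
After byte 1 (0x0D): reg=0x23
Register before byte 2: 0x23
After XOR with byte 0x27: 0x04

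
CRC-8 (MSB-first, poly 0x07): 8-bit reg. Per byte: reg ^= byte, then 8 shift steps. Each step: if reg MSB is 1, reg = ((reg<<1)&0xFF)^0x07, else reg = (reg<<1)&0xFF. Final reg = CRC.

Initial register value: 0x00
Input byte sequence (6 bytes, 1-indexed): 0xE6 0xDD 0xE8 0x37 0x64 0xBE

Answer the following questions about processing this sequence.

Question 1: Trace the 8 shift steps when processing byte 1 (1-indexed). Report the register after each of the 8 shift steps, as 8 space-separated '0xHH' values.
Answer: 0xCB 0x91 0x25 0x4A 0x94 0x2F 0x5E 0xBC

Derivation:
Register before byte 1: 0x00
After XOR with byte 0xE6: 0xE6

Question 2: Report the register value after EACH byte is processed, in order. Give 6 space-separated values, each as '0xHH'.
0xBC 0x20 0x76 0xC0 0x75 0x7F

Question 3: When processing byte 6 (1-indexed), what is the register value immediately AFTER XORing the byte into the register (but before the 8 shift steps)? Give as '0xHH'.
Register before byte 6: 0x75
Byte 6: 0xBE
0x75 XOR 0xBE = 0xCB

Answer: 0xCB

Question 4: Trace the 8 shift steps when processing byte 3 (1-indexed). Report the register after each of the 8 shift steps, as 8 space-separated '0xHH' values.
Answer: 0x97 0x29 0x52 0xA4 0x4F 0x9E 0x3B 0x76

Derivation:
After byte 1 (0xE6): reg=0xBC
After byte 2 (0xDD): reg=0x20
Register before byte 3: 0x20
After XOR with byte 0xE8: 0xC8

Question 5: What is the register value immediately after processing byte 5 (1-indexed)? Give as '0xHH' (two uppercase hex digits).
After byte 1 (0xE6): reg=0xBC
After byte 2 (0xDD): reg=0x20
After byte 3 (0xE8): reg=0x76
After byte 4 (0x37): reg=0xC0
After byte 5 (0x64): reg=0x75

Answer: 0x75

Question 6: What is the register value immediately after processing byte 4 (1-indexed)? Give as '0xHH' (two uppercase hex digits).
After byte 1 (0xE6): reg=0xBC
After byte 2 (0xDD): reg=0x20
After byte 3 (0xE8): reg=0x76
After byte 4 (0x37): reg=0xC0

Answer: 0xC0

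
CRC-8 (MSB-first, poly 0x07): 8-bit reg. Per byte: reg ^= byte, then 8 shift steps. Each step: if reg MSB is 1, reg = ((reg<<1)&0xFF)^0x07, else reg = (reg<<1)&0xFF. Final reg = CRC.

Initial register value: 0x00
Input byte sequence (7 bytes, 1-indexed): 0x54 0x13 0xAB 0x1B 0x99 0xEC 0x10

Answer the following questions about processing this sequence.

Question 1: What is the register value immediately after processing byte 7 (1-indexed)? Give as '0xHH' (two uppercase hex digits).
Answer: 0xFB

Derivation:
After byte 1 (0x54): reg=0xAB
After byte 2 (0x13): reg=0x21
After byte 3 (0xAB): reg=0xBF
After byte 4 (0x1B): reg=0x75
After byte 5 (0x99): reg=0x8A
After byte 6 (0xEC): reg=0x35
After byte 7 (0x10): reg=0xFB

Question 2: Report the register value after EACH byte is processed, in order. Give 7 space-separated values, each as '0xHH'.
0xAB 0x21 0xBF 0x75 0x8A 0x35 0xFB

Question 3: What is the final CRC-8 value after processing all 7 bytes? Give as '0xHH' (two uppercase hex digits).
After byte 1 (0x54): reg=0xAB
After byte 2 (0x13): reg=0x21
After byte 3 (0xAB): reg=0xBF
After byte 4 (0x1B): reg=0x75
After byte 5 (0x99): reg=0x8A
After byte 6 (0xEC): reg=0x35
After byte 7 (0x10): reg=0xFB

Answer: 0xFB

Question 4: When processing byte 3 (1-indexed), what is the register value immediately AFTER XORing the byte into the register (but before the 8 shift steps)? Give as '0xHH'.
Answer: 0x8A

Derivation:
Register before byte 3: 0x21
Byte 3: 0xAB
0x21 XOR 0xAB = 0x8A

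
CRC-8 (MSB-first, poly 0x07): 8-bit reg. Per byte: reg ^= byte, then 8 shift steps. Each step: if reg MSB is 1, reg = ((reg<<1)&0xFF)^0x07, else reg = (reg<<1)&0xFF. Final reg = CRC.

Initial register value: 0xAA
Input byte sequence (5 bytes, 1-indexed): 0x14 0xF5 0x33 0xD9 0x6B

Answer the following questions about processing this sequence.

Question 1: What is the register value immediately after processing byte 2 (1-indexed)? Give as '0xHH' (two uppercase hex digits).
After byte 1 (0x14): reg=0x33
After byte 2 (0xF5): reg=0x5C

Answer: 0x5C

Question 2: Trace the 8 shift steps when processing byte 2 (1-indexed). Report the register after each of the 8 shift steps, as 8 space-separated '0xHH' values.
Answer: 0x8B 0x11 0x22 0x44 0x88 0x17 0x2E 0x5C

Derivation:
After byte 1 (0x14): reg=0x33
Register before byte 2: 0x33
After XOR with byte 0xF5: 0xC6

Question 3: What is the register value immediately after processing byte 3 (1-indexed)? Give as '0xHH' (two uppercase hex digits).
After byte 1 (0x14): reg=0x33
After byte 2 (0xF5): reg=0x5C
After byte 3 (0x33): reg=0x0A

Answer: 0x0A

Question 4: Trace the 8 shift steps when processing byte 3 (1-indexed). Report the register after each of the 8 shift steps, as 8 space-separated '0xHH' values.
Answer: 0xDE 0xBB 0x71 0xE2 0xC3 0x81 0x05 0x0A

Derivation:
After byte 1 (0x14): reg=0x33
After byte 2 (0xF5): reg=0x5C
Register before byte 3: 0x5C
After XOR with byte 0x33: 0x6F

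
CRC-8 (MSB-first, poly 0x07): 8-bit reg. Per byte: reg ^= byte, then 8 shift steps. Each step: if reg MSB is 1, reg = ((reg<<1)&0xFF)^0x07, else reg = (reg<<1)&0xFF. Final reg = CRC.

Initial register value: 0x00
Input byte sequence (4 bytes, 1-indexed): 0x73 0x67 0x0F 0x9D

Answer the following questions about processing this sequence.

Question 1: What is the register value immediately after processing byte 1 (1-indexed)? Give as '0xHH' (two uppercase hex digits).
Answer: 0x5E

Derivation:
After byte 1 (0x73): reg=0x5E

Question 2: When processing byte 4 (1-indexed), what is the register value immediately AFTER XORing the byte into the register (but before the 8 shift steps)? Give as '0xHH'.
Register before byte 4: 0x69
Byte 4: 0x9D
0x69 XOR 0x9D = 0xF4

Answer: 0xF4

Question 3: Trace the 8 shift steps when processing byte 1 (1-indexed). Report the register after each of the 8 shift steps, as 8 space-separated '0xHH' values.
Register before byte 1: 0x00
After XOR with byte 0x73: 0x73

Answer: 0xE6 0xCB 0x91 0x25 0x4A 0x94 0x2F 0x5E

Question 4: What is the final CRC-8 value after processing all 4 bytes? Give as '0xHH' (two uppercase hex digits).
After byte 1 (0x73): reg=0x5E
After byte 2 (0x67): reg=0xAF
After byte 3 (0x0F): reg=0x69
After byte 4 (0x9D): reg=0xC2

Answer: 0xC2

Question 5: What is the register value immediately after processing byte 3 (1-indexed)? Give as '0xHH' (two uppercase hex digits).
After byte 1 (0x73): reg=0x5E
After byte 2 (0x67): reg=0xAF
After byte 3 (0x0F): reg=0x69

Answer: 0x69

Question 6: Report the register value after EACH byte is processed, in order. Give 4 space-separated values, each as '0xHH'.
0x5E 0xAF 0x69 0xC2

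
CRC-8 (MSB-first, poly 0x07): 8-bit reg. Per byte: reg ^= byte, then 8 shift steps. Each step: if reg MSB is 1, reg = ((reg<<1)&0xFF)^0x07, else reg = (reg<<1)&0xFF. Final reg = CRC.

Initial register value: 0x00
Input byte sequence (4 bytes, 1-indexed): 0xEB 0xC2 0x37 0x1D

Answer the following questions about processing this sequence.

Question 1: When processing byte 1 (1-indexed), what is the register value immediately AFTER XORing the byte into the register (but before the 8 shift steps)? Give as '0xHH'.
Answer: 0xEB

Derivation:
Register before byte 1: 0x00
Byte 1: 0xEB
0x00 XOR 0xEB = 0xEB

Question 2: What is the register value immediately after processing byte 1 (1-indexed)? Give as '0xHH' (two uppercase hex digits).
After byte 1 (0xEB): reg=0x9F

Answer: 0x9F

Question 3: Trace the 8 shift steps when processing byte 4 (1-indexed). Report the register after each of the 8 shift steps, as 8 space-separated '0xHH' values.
After byte 1 (0xEB): reg=0x9F
After byte 2 (0xC2): reg=0x94
After byte 3 (0x37): reg=0x60
Register before byte 4: 0x60
After XOR with byte 0x1D: 0x7D

Answer: 0xFA 0xF3 0xE1 0xC5 0x8D 0x1D 0x3A 0x74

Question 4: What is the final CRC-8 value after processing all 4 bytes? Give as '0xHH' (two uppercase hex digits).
Answer: 0x74

Derivation:
After byte 1 (0xEB): reg=0x9F
After byte 2 (0xC2): reg=0x94
After byte 3 (0x37): reg=0x60
After byte 4 (0x1D): reg=0x74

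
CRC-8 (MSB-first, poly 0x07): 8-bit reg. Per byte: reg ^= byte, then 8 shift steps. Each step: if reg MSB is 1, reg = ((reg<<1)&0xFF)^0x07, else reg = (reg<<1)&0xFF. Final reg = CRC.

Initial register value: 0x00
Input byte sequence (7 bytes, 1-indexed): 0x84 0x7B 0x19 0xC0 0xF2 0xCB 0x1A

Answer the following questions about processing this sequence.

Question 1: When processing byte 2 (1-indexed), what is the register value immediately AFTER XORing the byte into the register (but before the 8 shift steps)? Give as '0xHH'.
Answer: 0xEE

Derivation:
Register before byte 2: 0x95
Byte 2: 0x7B
0x95 XOR 0x7B = 0xEE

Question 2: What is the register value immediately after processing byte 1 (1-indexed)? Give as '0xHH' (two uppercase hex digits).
Answer: 0x95

Derivation:
After byte 1 (0x84): reg=0x95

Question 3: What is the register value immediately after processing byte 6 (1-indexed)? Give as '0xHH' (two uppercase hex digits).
After byte 1 (0x84): reg=0x95
After byte 2 (0x7B): reg=0x84
After byte 3 (0x19): reg=0xDA
After byte 4 (0xC0): reg=0x46
After byte 5 (0xF2): reg=0x05
After byte 6 (0xCB): reg=0x64

Answer: 0x64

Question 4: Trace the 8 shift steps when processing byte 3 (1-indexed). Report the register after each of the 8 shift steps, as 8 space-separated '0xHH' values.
Answer: 0x3D 0x7A 0xF4 0xEF 0xD9 0xB5 0x6D 0xDA

Derivation:
After byte 1 (0x84): reg=0x95
After byte 2 (0x7B): reg=0x84
Register before byte 3: 0x84
After XOR with byte 0x19: 0x9D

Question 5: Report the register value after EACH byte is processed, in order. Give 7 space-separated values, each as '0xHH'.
0x95 0x84 0xDA 0x46 0x05 0x64 0x7D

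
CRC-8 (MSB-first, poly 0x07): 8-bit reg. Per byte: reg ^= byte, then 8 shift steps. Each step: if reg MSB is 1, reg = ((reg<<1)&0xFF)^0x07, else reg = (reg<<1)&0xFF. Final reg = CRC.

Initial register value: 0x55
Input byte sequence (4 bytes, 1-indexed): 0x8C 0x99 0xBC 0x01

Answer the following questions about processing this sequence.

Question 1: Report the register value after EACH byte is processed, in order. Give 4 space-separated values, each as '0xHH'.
0x01 0xC1 0x74 0x4C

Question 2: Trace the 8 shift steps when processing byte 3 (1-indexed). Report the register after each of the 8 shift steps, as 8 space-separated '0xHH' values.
After byte 1 (0x8C): reg=0x01
After byte 2 (0x99): reg=0xC1
Register before byte 3: 0xC1
After XOR with byte 0xBC: 0x7D

Answer: 0xFA 0xF3 0xE1 0xC5 0x8D 0x1D 0x3A 0x74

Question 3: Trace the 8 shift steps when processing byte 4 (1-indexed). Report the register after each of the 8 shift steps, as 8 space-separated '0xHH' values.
After byte 1 (0x8C): reg=0x01
After byte 2 (0x99): reg=0xC1
After byte 3 (0xBC): reg=0x74
Register before byte 4: 0x74
After XOR with byte 0x01: 0x75

Answer: 0xEA 0xD3 0xA1 0x45 0x8A 0x13 0x26 0x4C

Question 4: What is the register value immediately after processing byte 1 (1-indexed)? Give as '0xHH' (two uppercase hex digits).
Answer: 0x01

Derivation:
After byte 1 (0x8C): reg=0x01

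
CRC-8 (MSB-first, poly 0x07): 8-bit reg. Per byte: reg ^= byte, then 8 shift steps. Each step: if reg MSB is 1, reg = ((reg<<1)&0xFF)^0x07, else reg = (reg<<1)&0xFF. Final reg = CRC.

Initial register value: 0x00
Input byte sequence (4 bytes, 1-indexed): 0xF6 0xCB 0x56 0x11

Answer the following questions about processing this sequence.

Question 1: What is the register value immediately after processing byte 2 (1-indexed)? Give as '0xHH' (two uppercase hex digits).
Answer: 0x15

Derivation:
After byte 1 (0xF6): reg=0xCC
After byte 2 (0xCB): reg=0x15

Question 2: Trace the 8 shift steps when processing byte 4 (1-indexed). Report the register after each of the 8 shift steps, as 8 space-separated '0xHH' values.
After byte 1 (0xF6): reg=0xCC
After byte 2 (0xCB): reg=0x15
After byte 3 (0x56): reg=0xCE
Register before byte 4: 0xCE
After XOR with byte 0x11: 0xDF

Answer: 0xB9 0x75 0xEA 0xD3 0xA1 0x45 0x8A 0x13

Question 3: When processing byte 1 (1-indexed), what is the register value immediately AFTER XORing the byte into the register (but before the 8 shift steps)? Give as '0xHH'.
Register before byte 1: 0x00
Byte 1: 0xF6
0x00 XOR 0xF6 = 0xF6

Answer: 0xF6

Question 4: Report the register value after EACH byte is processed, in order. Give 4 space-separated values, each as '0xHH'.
0xCC 0x15 0xCE 0x13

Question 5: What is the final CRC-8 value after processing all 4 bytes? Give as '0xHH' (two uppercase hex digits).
After byte 1 (0xF6): reg=0xCC
After byte 2 (0xCB): reg=0x15
After byte 3 (0x56): reg=0xCE
After byte 4 (0x11): reg=0x13

Answer: 0x13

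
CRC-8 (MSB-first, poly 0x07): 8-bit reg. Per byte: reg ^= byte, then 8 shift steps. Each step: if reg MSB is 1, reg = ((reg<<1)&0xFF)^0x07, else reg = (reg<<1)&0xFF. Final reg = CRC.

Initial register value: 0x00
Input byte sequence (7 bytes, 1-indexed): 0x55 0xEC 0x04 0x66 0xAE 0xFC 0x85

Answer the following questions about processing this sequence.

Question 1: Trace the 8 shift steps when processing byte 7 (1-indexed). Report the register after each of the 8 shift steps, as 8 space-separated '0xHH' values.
Answer: 0x35 0x6A 0xD4 0xAF 0x59 0xB2 0x63 0xC6

Derivation:
After byte 1 (0x55): reg=0xAC
After byte 2 (0xEC): reg=0xC7
After byte 3 (0x04): reg=0x47
After byte 4 (0x66): reg=0xE7
After byte 5 (0xAE): reg=0xF8
After byte 6 (0xFC): reg=0x1C
Register before byte 7: 0x1C
After XOR with byte 0x85: 0x99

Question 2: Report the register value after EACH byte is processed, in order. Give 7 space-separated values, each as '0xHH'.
0xAC 0xC7 0x47 0xE7 0xF8 0x1C 0xC6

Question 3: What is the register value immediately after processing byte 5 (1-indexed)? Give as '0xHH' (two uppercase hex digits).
After byte 1 (0x55): reg=0xAC
After byte 2 (0xEC): reg=0xC7
After byte 3 (0x04): reg=0x47
After byte 4 (0x66): reg=0xE7
After byte 5 (0xAE): reg=0xF8

Answer: 0xF8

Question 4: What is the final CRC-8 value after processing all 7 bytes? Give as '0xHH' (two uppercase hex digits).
After byte 1 (0x55): reg=0xAC
After byte 2 (0xEC): reg=0xC7
After byte 3 (0x04): reg=0x47
After byte 4 (0x66): reg=0xE7
After byte 5 (0xAE): reg=0xF8
After byte 6 (0xFC): reg=0x1C
After byte 7 (0x85): reg=0xC6

Answer: 0xC6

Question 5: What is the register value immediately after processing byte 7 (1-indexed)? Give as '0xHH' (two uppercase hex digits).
Answer: 0xC6

Derivation:
After byte 1 (0x55): reg=0xAC
After byte 2 (0xEC): reg=0xC7
After byte 3 (0x04): reg=0x47
After byte 4 (0x66): reg=0xE7
After byte 5 (0xAE): reg=0xF8
After byte 6 (0xFC): reg=0x1C
After byte 7 (0x85): reg=0xC6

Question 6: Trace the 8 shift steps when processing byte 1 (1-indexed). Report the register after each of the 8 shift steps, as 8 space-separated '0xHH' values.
Answer: 0xAA 0x53 0xA6 0x4B 0x96 0x2B 0x56 0xAC

Derivation:
Register before byte 1: 0x00
After XOR with byte 0x55: 0x55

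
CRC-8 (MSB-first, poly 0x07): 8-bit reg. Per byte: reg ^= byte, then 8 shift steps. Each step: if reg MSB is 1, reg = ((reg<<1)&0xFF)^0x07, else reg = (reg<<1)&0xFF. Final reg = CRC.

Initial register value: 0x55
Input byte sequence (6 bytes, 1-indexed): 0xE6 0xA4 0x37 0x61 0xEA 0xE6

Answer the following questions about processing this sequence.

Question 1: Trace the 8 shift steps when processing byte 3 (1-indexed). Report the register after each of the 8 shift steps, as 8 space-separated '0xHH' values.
Answer: 0x64 0xC8 0x97 0x29 0x52 0xA4 0x4F 0x9E

Derivation:
After byte 1 (0xE6): reg=0x10
After byte 2 (0xA4): reg=0x05
Register before byte 3: 0x05
After XOR with byte 0x37: 0x32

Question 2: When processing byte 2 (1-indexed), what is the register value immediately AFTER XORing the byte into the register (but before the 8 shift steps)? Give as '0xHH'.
Answer: 0xB4

Derivation:
Register before byte 2: 0x10
Byte 2: 0xA4
0x10 XOR 0xA4 = 0xB4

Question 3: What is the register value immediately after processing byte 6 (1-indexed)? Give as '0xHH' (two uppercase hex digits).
After byte 1 (0xE6): reg=0x10
After byte 2 (0xA4): reg=0x05
After byte 3 (0x37): reg=0x9E
After byte 4 (0x61): reg=0xF3
After byte 5 (0xEA): reg=0x4F
After byte 6 (0xE6): reg=0x56

Answer: 0x56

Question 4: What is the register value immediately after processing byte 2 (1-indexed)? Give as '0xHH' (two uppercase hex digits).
After byte 1 (0xE6): reg=0x10
After byte 2 (0xA4): reg=0x05

Answer: 0x05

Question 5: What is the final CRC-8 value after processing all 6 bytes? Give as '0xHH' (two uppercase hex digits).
After byte 1 (0xE6): reg=0x10
After byte 2 (0xA4): reg=0x05
After byte 3 (0x37): reg=0x9E
After byte 4 (0x61): reg=0xF3
After byte 5 (0xEA): reg=0x4F
After byte 6 (0xE6): reg=0x56

Answer: 0x56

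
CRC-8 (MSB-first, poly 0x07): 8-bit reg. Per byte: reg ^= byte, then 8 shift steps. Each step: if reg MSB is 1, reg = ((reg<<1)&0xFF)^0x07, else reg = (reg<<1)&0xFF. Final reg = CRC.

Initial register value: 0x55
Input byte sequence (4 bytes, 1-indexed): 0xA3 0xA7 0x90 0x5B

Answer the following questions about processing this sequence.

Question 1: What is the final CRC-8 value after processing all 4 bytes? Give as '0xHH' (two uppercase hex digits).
After byte 1 (0xA3): reg=0xCC
After byte 2 (0xA7): reg=0x16
After byte 3 (0x90): reg=0x9B
After byte 4 (0x5B): reg=0x4E

Answer: 0x4E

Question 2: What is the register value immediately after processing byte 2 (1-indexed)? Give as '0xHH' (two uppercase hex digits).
After byte 1 (0xA3): reg=0xCC
After byte 2 (0xA7): reg=0x16

Answer: 0x16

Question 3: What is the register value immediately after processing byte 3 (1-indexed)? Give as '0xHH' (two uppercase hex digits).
After byte 1 (0xA3): reg=0xCC
After byte 2 (0xA7): reg=0x16
After byte 3 (0x90): reg=0x9B

Answer: 0x9B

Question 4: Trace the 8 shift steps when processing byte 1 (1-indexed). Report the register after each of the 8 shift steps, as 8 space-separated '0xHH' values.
Answer: 0xEB 0xD1 0xA5 0x4D 0x9A 0x33 0x66 0xCC

Derivation:
Register before byte 1: 0x55
After XOR with byte 0xA3: 0xF6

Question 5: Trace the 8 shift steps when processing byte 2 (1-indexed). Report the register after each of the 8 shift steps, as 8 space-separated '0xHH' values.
After byte 1 (0xA3): reg=0xCC
Register before byte 2: 0xCC
After XOR with byte 0xA7: 0x6B

Answer: 0xD6 0xAB 0x51 0xA2 0x43 0x86 0x0B 0x16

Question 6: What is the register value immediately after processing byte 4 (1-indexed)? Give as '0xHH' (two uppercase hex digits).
After byte 1 (0xA3): reg=0xCC
After byte 2 (0xA7): reg=0x16
After byte 3 (0x90): reg=0x9B
After byte 4 (0x5B): reg=0x4E

Answer: 0x4E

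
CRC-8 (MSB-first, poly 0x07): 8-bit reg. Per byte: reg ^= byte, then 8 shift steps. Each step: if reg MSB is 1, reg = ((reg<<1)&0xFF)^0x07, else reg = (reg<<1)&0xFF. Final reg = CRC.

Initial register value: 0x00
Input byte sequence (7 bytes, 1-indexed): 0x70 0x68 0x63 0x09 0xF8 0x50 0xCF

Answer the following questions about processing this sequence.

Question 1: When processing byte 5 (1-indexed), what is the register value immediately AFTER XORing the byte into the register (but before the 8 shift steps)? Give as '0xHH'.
Register before byte 5: 0x53
Byte 5: 0xF8
0x53 XOR 0xF8 = 0xAB

Answer: 0xAB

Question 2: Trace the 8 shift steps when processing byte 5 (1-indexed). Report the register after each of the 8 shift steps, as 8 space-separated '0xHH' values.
After byte 1 (0x70): reg=0x57
After byte 2 (0x68): reg=0xBD
After byte 3 (0x63): reg=0x14
After byte 4 (0x09): reg=0x53
Register before byte 5: 0x53
After XOR with byte 0xF8: 0xAB

Answer: 0x51 0xA2 0x43 0x86 0x0B 0x16 0x2C 0x58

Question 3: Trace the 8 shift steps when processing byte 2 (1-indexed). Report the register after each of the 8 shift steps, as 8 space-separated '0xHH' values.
Answer: 0x7E 0xFC 0xFF 0xF9 0xF5 0xED 0xDD 0xBD

Derivation:
After byte 1 (0x70): reg=0x57
Register before byte 2: 0x57
After XOR with byte 0x68: 0x3F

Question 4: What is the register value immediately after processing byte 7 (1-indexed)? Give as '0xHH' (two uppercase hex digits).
After byte 1 (0x70): reg=0x57
After byte 2 (0x68): reg=0xBD
After byte 3 (0x63): reg=0x14
After byte 4 (0x09): reg=0x53
After byte 5 (0xF8): reg=0x58
After byte 6 (0x50): reg=0x38
After byte 7 (0xCF): reg=0xCB

Answer: 0xCB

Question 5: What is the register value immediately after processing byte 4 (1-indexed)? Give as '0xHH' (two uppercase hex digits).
Answer: 0x53

Derivation:
After byte 1 (0x70): reg=0x57
After byte 2 (0x68): reg=0xBD
After byte 3 (0x63): reg=0x14
After byte 4 (0x09): reg=0x53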